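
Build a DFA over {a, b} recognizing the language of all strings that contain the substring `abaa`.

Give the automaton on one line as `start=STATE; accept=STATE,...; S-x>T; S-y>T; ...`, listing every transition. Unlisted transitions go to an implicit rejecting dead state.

Track how much of `abaa` has been matched so far: state q0 is no progress, q4 is the absorbing accept state reached once `abaa` has occurred. Intermediate states record partial matches; on a mismatch, fall back to the longest reusable overlap.
A 5-state machine:
        a   b  
>  q0   q1  q0 
   q1   q1  q2 
   q2   q3  q0 
   q3   q4  q2 
 * q4   q4  q4 
(> = start, * = accepting)

start=q0; accept=q4; q0-a>q1; q0-b>q0; q1-a>q1; q1-b>q2; q2-a>q3; q2-b>q0; q3-a>q4; q3-b>q2; q4-a>q4; q4-b>q4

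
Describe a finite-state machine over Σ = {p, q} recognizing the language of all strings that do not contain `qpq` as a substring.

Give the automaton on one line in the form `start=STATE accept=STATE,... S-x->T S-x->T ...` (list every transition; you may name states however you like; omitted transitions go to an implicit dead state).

This is the complement of 'contains `qpq`'. Use the same substring-matching states — S0 through S3 holding how much of `qpq` has just been matched — but flip the accepting set: everything except the trap S3 accepts.
With 4 states:
        p   q  
>* S0   S0  S1 
 * S1   S2  S1 
 * S2   S0  S3 
   S3   S3  S3 
(> = start, * = accepting)

start=S0 accept=S0,S1,S2 S0-p->S0 S0-q->S1 S1-p->S2 S1-q->S1 S2-p->S0 S2-q->S3 S3-p->S3 S3-q->S3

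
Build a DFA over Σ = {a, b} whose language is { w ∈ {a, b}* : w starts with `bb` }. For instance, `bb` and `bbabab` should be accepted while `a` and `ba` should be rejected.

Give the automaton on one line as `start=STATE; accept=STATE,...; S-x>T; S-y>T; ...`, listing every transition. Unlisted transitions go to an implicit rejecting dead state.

Check the first 2 symbols one by one: q0 through q1 record how many have matched `bb` so far; any wrong symbol goes to the dead state q3. After all 2 match we enter the accepting sink q2.
        a   b  
>  q0   q3  q1 
   q1   q3  q2 
 * q2   q2  q2 
   q3   q3  q3 
(> = start, * = accepting)

start=q0; accept=q2; q0-a>q3; q0-b>q1; q1-a>q3; q1-b>q2; q2-a>q2; q2-b>q2; q3-a>q3; q3-b>q3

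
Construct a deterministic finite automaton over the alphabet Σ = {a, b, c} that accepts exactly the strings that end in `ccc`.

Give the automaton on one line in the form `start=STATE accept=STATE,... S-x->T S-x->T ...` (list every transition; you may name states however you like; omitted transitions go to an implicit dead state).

start=q0 accept=q3 q0-a->q0 q0-b->q0 q0-c->q1 q1-a->q0 q1-b->q0 q1-c->q2 q2-a->q0 q2-b->q0 q2-c->q3 q3-a->q0 q3-b->q0 q3-c->q3

Let each state record the length of the longest suffix of the input read so far that is also a prefix of `ccc`. q1 means the last symbol is `c`; q2 means the last 2 symbols are `cc`; q3 means the last 3 symbols are `ccc`. Accept only at q3, where the string currently ends in `ccc`.
A 4-state machine:
        a   b   c  
>  q0   q0  q0  q1 
   q1   q0  q0  q2 
   q2   q0  q0  q3 
 * q3   q0  q0  q3 
(> = start, * = accepting)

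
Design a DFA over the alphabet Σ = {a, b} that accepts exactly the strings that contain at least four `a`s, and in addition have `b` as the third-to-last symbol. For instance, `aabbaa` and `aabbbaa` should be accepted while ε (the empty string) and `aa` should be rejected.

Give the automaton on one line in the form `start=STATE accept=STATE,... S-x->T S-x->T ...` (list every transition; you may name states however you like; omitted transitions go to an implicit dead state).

start=q0 accept=q11,q13,q14,q15 q0-a->q1 q0-b->q0 q1-a->q2 q1-b->q1 q2-a->q3 q2-b->q4 q3-a->q5 q3-b->q6 q4-a->q7 q4-b->q4 q5-a->q5 q5-b->q8 q6-a->q9 q6-b->q10 q7-a->q11 q7-b->q6 q8-a->q9 q8-b->q12 q9-a->q11 q9-b->q13 q10-a->q14 q10-b->q10 q11-a->q5 q11-b->q8 q12-a->q14 q12-b->q15 q13-a->q9 q13-b->q12 q14-a->q11 q14-b->q13 q15-a->q14 q15-b->q15

Build one automaton per condition and run them in lockstep. One (6 states) tracks the count of `a`s, saturating at 5; the other (15 states) tracks the last 3 symbols read. Each combined state is a pair, one component from each; accept when both components accept. After merging equivalent states the machine shrinks.
A 16-state machine:
          a    b  
>  q0     q1   q0 
   q1     q2   q1 
   q2     q3   q4 
   q3     q5   q6 
   q4     q7   q4 
   q5     q5   q8 
   q6     q9  q10 
   q7    q11   q6 
   q8     q9  q12 
   q9    q11  q13 
   q10   q14  q10 
 * q11    q5   q8 
   q12   q14  q15 
 * q13    q9  q12 
 * q14   q11  q13 
 * q15   q14  q15 
(> = start, * = accepting)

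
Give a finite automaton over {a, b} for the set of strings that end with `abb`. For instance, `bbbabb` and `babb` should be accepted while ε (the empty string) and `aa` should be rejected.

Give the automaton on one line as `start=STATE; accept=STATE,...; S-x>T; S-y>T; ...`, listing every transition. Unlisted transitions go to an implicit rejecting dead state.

Let each state record the length of the longest suffix of the input read so far that is also a prefix of `abb`. q1 means the last symbol is `a`; q2 means the last 2 symbols are `ab`; q3 means the last 3 symbols are `abb`. Accept only at q3, where the string currently ends in `abb`.
4 states suffice.
        a   b  
>  q0   q1  q0 
   q1   q1  q2 
   q2   q1  q3 
 * q3   q1  q0 
(> = start, * = accepting)

start=q0; accept=q3; q0-a>q1; q0-b>q0; q1-a>q1; q1-b>q2; q2-a>q1; q2-b>q3; q3-a>q1; q3-b>q0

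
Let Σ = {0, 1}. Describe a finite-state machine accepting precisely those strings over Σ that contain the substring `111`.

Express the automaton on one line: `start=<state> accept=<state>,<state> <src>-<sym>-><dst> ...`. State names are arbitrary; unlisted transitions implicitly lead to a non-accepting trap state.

start=S0 accept=S3 S0-0->S0 S0-1->S1 S1-0->S0 S1-1->S2 S2-0->S0 S2-1->S3 S3-0->S3 S3-1->S3

Track how much of `111` has been matched so far: state S0 is no progress, S3 is the absorbing accept state reached once `111` has occurred. Intermediate states record partial matches; on a mismatch, fall back to the longest reusable overlap.
With 4 states:
        0   1  
>  S0   S0  S1 
   S1   S0  S2 
   S2   S0  S3 
 * S3   S3  S3 
(> = start, * = accepting)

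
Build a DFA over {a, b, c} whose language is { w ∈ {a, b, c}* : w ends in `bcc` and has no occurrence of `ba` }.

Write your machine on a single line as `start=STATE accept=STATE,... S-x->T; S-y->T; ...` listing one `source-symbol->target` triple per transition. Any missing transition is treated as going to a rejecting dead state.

Run two small machines in parallel and take their product. One (4 states) tracks how much of the suffix `bcc` has currently been matched; the other (3 states) tracks partial matches of the forbidden pattern `ba`. Each combined state is a pair, one component from each; accept when both components accept.
8 states suffice.
        a   b   c  
>  q0   q0  q1  q0 
   q1   q2  q1  q3 
   q2   q2  q4  q2 
   q3   q0  q1  q5 
   q4   q2  q4  q6 
 * q5   q0  q1  q0 
   q6   q2  q4  q7 
   q7   q2  q4  q2 
(> = start, * = accepting)

start=q0; accept=q5; q0-a->q0; q0-b->q1; q0-c->q0; q1-a->q2; q1-b->q1; q1-c->q3; q2-a->q2; q2-b->q4; q2-c->q2; q3-a->q0; q3-b->q1; q3-c->q5; q4-a->q2; q4-b->q4; q4-c->q6; q5-a->q0; q5-b->q1; q5-c->q0; q6-a->q2; q6-b->q4; q6-c->q7; q7-a->q2; q7-b->q4; q7-c->q2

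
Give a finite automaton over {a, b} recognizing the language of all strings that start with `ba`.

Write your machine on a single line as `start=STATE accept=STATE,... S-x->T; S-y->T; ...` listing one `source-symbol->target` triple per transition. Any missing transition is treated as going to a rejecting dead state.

Walk along `ba` while the input agrees: from q0 take `b` to q1, and so on. Any deviation drops to the rejecting sink q3. Once q2 is reached the prefix is confirmed and every continuation is accepted.
4 states suffice.
        a   b  
>  q0   q3  q1 
   q1   q2  q3 
 * q2   q2  q2 
   q3   q3  q3 
(> = start, * = accepting)

start=q0; accept=q2; q0-a->q3; q0-b->q1; q1-a->q2; q1-b->q3; q2-a->q2; q2-b->q2; q3-a->q3; q3-b->q3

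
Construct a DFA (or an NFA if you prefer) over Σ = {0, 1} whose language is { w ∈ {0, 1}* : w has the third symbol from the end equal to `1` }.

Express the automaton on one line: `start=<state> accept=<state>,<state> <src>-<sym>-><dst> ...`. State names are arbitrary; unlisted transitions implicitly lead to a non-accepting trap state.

Because acceptance depends on a position counted from the end, the machine has to buffer the most recent 3 symbols. Make each state the string of the last up-to-3 symbols read; on input `x` shift the window left and append `x`. Accept when the buffered window has length 3 and begins with `1`.
15 states suffice.
          0    1  
>  s0     s1   s2 
   s1     s3   s4 
   s2     s5   s6 
   s3     s7   s8 
   s4     s9  s10 
   s5    s11  s12 
   s6    s13  s14 
   s7     s7   s8 
   s8     s9  s10 
   s9    s11  s12 
   s10   s13  s14 
 * s11    s7   s8 
 * s12    s9  s10 
 * s13   s11  s12 
 * s14   s13  s14 
(> = start, * = accepting)

start=s0 accept=s11,s12,s13,s14 s0-0->s1 s0-1->s2 s1-0->s3 s1-1->s4 s2-0->s5 s2-1->s6 s3-0->s7 s3-1->s8 s4-0->s9 s4-1->s10 s5-0->s11 s5-1->s12 s6-0->s13 s6-1->s14 s7-0->s7 s7-1->s8 s8-0->s9 s8-1->s10 s9-0->s11 s9-1->s12 s10-0->s13 s10-1->s14 s11-0->s7 s11-1->s8 s12-0->s9 s12-1->s10 s13-0->s11 s13-1->s12 s14-0->s13 s14-1->s14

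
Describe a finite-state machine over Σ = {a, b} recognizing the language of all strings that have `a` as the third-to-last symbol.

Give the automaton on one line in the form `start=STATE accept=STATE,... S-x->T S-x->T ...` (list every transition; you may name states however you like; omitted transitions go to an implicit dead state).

Because acceptance depends on a position counted from the end, the machine has to buffer the most recent 3 symbols. Make each state the string of the last up-to-3 symbols read; on input `x` shift the window left and append `x`. Accept when the buffered window has length 3 and begins with `a`.
15 states suffice.
          a    b  
>  q0     q1   q2 
   q1     q3   q4 
   q2     q5   q6 
   q3     q7   q8 
   q4     q9  q10 
   q5    q11  q12 
   q6    q13  q14 
 * q7     q7   q8 
 * q8     q9  q10 
 * q9    q11  q12 
 * q10   q13  q14 
   q11    q7   q8 
   q12    q9  q10 
   q13   q11  q12 
   q14   q13  q14 
(> = start, * = accepting)

start=q0 accept=q7,q8,q9,q10 q0-a->q1 q0-b->q2 q1-a->q3 q1-b->q4 q2-a->q5 q2-b->q6 q3-a->q7 q3-b->q8 q4-a->q9 q4-b->q10 q5-a->q11 q5-b->q12 q6-a->q13 q6-b->q14 q7-a->q7 q7-b->q8 q8-a->q9 q8-b->q10 q9-a->q11 q9-b->q12 q10-a->q13 q10-b->q14 q11-a->q7 q11-b->q8 q12-a->q9 q12-b->q10 q13-a->q11 q13-b->q12 q14-a->q13 q14-b->q14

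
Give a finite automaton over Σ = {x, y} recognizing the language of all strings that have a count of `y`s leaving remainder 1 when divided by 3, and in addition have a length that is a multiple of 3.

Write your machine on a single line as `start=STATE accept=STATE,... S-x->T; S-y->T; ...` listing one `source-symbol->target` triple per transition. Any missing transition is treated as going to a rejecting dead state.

Run two small machines in parallel and take their product. The first has 3 states tracking the count of `y`s modulo 3; the second has 3 states tracking the input length modulo 3. A product state is a pair (one from each), accepting exactly when both do.
9 states suffice.
       x  y 
>  A   B  C 
   B   D  E 
   C   E  F 
   D   A  G 
   E   G  H 
   F   H  A 
 * G   C  I 
   H   I  B 
   I   F  D 
(> = start, * = accepting)

start=A; accept=G; A-x->B; A-y->C; B-x->D; B-y->E; C-x->E; C-y->F; D-x->A; D-y->G; E-x->G; E-y->H; F-x->H; F-y->A; G-x->C; G-y->I; H-x->I; H-y->B; I-x->F; I-y->D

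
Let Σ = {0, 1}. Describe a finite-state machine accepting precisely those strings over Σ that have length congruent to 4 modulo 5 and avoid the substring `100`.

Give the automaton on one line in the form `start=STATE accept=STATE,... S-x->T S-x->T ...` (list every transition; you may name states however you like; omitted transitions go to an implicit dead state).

Handle the two conditions separately and then intersect. One (5 states) tracks the input length modulo 5; the other (4 states) tracks partial matches of the forbidden pattern `100`. Each combined state is a pair, one component from each; accept when both components accept.
A 20-state machine:
          0    1  
>  S0     S1   S2 
   S1     S3   S4 
   S2     S5   S4 
   S3     S6   S7 
   S4     S8   S7 
   S5     S9   S7 
   S6    S10  S11 
   S7    S12  S11 
   S8    S13  S11 
   S9    S13  S13 
 * S10    S0  S14 
 * S11   S15  S14 
 * S12   S16  S14 
   S13   S16  S16 
   S14   S17   S2 
   S15   S18   S2 
   S16   S18  S18 
   S17   S19   S4 
   S18   S19  S19 
   S19    S9   S9 
(> = start, * = accepting)

start=S0 accept=S10,S11,S12 S0-0->S1 S0-1->S2 S1-0->S3 S1-1->S4 S2-0->S5 S2-1->S4 S3-0->S6 S3-1->S7 S4-0->S8 S4-1->S7 S5-0->S9 S5-1->S7 S6-0->S10 S6-1->S11 S7-0->S12 S7-1->S11 S8-0->S13 S8-1->S11 S9-0->S13 S9-1->S13 S10-0->S0 S10-1->S14 S11-0->S15 S11-1->S14 S12-0->S16 S12-1->S14 S13-0->S16 S13-1->S16 S14-0->S17 S14-1->S2 S15-0->S18 S15-1->S2 S16-0->S18 S16-1->S18 S17-0->S19 S17-1->S4 S18-0->S19 S18-1->S19 S19-0->S9 S19-1->S9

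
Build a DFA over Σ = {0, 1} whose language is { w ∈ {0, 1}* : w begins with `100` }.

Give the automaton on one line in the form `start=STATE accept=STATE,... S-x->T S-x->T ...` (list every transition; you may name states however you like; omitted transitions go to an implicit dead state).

Walk along `100` while the input agrees: from S0 take `1` to S1, and so on. Any deviation drops to the rejecting sink S4. Once S3 is reached the prefix is confirmed and every continuation is accepted.
        0   1  
>  S0   S4  S1 
   S1   S2  S4 
   S2   S3  S4 
 * S3   S3  S3 
   S4   S4  S4 
(> = start, * = accepting)

start=S0 accept=S3 S0-0->S4 S0-1->S1 S1-0->S2 S1-1->S4 S2-0->S3 S2-1->S4 S3-0->S3 S3-1->S3 S4-0->S4 S4-1->S4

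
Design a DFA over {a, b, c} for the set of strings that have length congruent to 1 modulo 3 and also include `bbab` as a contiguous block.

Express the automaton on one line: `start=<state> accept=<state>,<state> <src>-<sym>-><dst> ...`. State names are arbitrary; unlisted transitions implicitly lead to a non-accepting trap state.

start=q0 accept=q11 q0-a->q1 q0-b->q2 q0-c->q1 q1-a->q3 q1-b->q4 q1-c->q3 q2-a->q3 q2-b->q5 q2-c->q3 q3-a->q0 q3-b->q6 q3-c->q0 q4-a->q0 q4-b->q7 q4-c->q0 q5-a->q8 q5-b->q7 q5-c->q0 q6-a->q1 q6-b->q9 q6-c->q1 q7-a->q10 q7-b->q9 q7-c->q1 q8-a->q1 q8-b->q11 q8-c->q1 q9-a->q12 q9-b->q5 q9-c->q3 q10-a->q3 q10-b->q13 q10-c->q3 q11-a->q13 q11-b->q13 q11-c->q13 q12-a->q0 q12-b->q14 q12-c->q0 q13-a->q14 q13-b->q14 q13-c->q14 q14-a->q11 q14-b->q11 q14-c->q11

Build one automaton per condition and run them in lockstep. The first has 3 states tracking the input length modulo 3; the second has 5 states tracking whether and how much of `bbab` has been seen. A product state is a pair (one from each), accepting exactly when both do.
A 15-state machine:
          a    b    c  
>  q0     q1   q2   q1 
   q1     q3   q4   q3 
   q2     q3   q5   q3 
   q3     q0   q6   q0 
   q4     q0   q7   q0 
   q5     q8   q7   q0 
   q6     q1   q9   q1 
   q7    q10   q9   q1 
   q8     q1  q11   q1 
   q9    q12   q5   q3 
   q10    q3  q13   q3 
 * q11   q13  q13  q13 
   q12    q0  q14   q0 
   q13   q14  q14  q14 
   q14   q11  q11  q11 
(> = start, * = accepting)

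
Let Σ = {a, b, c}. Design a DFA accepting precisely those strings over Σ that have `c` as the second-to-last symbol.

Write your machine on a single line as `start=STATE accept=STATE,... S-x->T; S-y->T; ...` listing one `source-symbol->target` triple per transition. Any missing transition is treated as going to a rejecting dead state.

A DFA must remember the last 2 symbols (since which symbol is second-to-last isn't known until the input ends). Use one state per possible window of the last ≤2 symbols; accept from those whose window starts with `c`.
          a    b    c  
>  s0     s1   s2   s3 
   s1     s4   s5   s6 
   s2     s7   s8   s9 
   s3    s10  s11  s12 
   s4     s4   s5   s6 
   s5     s7   s8   s9 
   s6    s10  s11  s12 
   s7     s4   s5   s6 
   s8     s7   s8   s9 
   s9    s10  s11  s12 
 * s10    s4   s5   s6 
 * s11    s7   s8   s9 
 * s12   s10  s11  s12 
(> = start, * = accepting)

start=s0; accept=s10,s11,s12; s0-a->s1; s0-b->s2; s0-c->s3; s1-a->s4; s1-b->s5; s1-c->s6; s2-a->s7; s2-b->s8; s2-c->s9; s3-a->s10; s3-b->s11; s3-c->s12; s4-a->s4; s4-b->s5; s4-c->s6; s5-a->s7; s5-b->s8; s5-c->s9; s6-a->s10; s6-b->s11; s6-c->s12; s7-a->s4; s7-b->s5; s7-c->s6; s8-a->s7; s8-b->s8; s8-c->s9; s9-a->s10; s9-b->s11; s9-c->s12; s10-a->s4; s10-b->s5; s10-c->s6; s11-a->s7; s11-b->s8; s11-c->s9; s12-a->s10; s12-b->s11; s12-c->s12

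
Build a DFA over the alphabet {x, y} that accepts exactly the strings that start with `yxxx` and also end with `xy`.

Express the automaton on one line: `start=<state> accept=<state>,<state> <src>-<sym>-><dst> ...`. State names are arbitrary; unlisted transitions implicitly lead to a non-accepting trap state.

start=A accept=I A-x->B A-y->C B-x->B B-y->D C-x->E C-y->F D-x->B D-y->F E-x->G E-y->D F-x->B F-y->F G-x->H G-y->D H-x->H H-y->I I-x->H I-y->J J-x->H J-y->J

Run two small machines in parallel and take their product. One (6 states) tracks whether the input so far still matches the prefix `yxxx`; the other (3 states) tracks how much of the suffix `xy` has currently been matched. Each combined state is a pair, one component from each; accept when both components accept.
A 10-state machine:
       x  y 
>  A   B  C 
   B   B  D 
   C   E  F 
   D   B  F 
   E   G  D 
   F   B  F 
   G   H  D 
   H   H  I 
 * I   H  J 
   J   H  J 
(> = start, * = accepting)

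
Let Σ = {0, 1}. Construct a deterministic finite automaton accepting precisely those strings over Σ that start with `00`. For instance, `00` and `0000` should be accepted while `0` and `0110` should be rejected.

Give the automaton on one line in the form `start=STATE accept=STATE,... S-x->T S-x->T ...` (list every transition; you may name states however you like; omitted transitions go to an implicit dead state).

Walk along `00` while the input agrees: from s0 take `0` to s1, and so on. Any deviation drops to the rejecting sink s3. Once s2 is reached the prefix is confirmed and every continuation is accepted.
A 4-state machine:
        0   1  
>  s0   s1  s3 
   s1   s2  s3 
 * s2   s2  s2 
   s3   s3  s3 
(> = start, * = accepting)

start=s0 accept=s2 s0-0->s1 s0-1->s3 s1-0->s2 s1-1->s3 s2-0->s2 s2-1->s2 s3-0->s3 s3-1->s3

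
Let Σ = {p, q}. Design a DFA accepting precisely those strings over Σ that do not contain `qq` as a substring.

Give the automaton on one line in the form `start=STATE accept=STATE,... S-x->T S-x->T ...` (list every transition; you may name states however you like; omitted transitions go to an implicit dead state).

Track partial matches of the forbidden pattern `qq`. State C is a dead state reached once `qq` has occurred; every other state accepts. A means no part of `qq` is currently matched.
With 3 states:
       p  q 
>* A   A  B 
 * B   A  C 
   C   C  C 
(> = start, * = accepting)

start=A accept=A,B A-p->A A-q->B B-p->A B-q->C C-p->C C-q->C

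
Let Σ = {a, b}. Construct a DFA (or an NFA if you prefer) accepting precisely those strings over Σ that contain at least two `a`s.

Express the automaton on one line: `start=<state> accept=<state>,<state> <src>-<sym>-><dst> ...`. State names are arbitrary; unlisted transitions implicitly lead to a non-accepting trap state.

start=q0 accept=q2,q3 q0-a->q1 q0-b->q0 q1-a->q2 q1-b->q1 q2-a->q3 q2-b->q2 q3-a->q3 q3-b->q3

Only the number of `a`s matters, and only up to 3. Make a chain q0 → q1 → q2 → q3 advanced by each `a` (with q3 absorbing); every other symbol self-loops. The accepting set is {q2, q3}.
        a   b  
>  q0   q1  q0 
   q1   q2  q1 
 * q2   q3  q2 
 * q3   q3  q3 
(> = start, * = accepting)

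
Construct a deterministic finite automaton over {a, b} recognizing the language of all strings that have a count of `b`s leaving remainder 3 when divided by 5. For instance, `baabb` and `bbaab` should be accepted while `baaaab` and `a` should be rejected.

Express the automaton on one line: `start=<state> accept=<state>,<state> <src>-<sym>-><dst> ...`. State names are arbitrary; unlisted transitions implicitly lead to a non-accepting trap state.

Keep the running count of `b`s modulo 5: each `b` advances along the cycle q0 → q1 → q2 → q3 → q4 → q0 while other symbols loop. Accept at q3.
With 5 states:
        a   b  
>  q0   q0  q1 
   q1   q1  q2 
   q2   q2  q3 
 * q3   q3  q4 
   q4   q4  q0 
(> = start, * = accepting)

start=q0 accept=q3 q0-a->q0 q0-b->q1 q1-a->q1 q1-b->q2 q2-a->q2 q2-b->q3 q3-a->q3 q3-b->q4 q4-a->q4 q4-b->q0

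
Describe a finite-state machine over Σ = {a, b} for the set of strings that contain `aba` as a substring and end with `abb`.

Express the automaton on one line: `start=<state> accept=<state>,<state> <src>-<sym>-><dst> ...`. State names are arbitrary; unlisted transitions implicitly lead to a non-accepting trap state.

start=s0 accept=s5 s0-a->s1 s0-b->s0 s1-a->s1 s1-b->s2 s2-a->s3 s2-b->s0 s3-a->s3 s3-b->s4 s4-a->s3 s4-b->s5 s5-a->s3 s5-b->s6 s6-a->s3 s6-b->s6

Run two small machines in parallel and take their product. The first has 4 states tracking whether and how much of `aba` has been seen; the second has 4 states tracking how much of the suffix `abb` has currently been matched. A product state is a pair (one from each), accepting exactly when both do. Equivalent product states are then merged.
7 states suffice.
        a   b  
>  s0   s1  s0 
   s1   s1  s2 
   s2   s3  s0 
   s3   s3  s4 
   s4   s3  s5 
 * s5   s3  s6 
   s6   s3  s6 
(> = start, * = accepting)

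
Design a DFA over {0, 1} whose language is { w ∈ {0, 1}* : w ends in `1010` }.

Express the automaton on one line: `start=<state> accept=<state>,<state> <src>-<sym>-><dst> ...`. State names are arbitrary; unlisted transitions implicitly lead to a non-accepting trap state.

Let each state record the length of the longest suffix of the input read so far that is also a prefix of `1010`. q1 means the last symbol is `1`; q2 means the last 2 symbols are `10`; q3 means the last 3 symbols are `101`; q4 means the last 4 symbols are `1010`. Accept only at q4, where the string currently ends in `1010`.
A 5-state machine:
        0   1  
>  q0   q0  q1 
   q1   q2  q1 
   q2   q0  q3 
   q3   q4  q1 
 * q4   q0  q3 
(> = start, * = accepting)

start=q0 accept=q4 q0-0->q0 q0-1->q1 q1-0->q2 q1-1->q1 q2-0->q0 q2-1->q3 q3-0->q4 q3-1->q1 q4-0->q0 q4-1->q3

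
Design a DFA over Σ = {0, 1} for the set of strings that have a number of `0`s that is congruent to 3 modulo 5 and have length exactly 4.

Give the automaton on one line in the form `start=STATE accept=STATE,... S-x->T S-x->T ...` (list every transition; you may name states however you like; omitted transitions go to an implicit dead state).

Build one automaton per condition and run them in lockstep. The first has 5 states tracking the count of `0`s modulo 5; the second has 6 states tracking the input length, saturating at 5. A product state is a pair (one from each), accepting exactly when both do. Equivalent product states are then merged.
9 states suffice.
        0   1  
>  q0   q1  q2 
   q1   q3  q4 
   q2   q4  q5 
   q3   q6  q7 
   q4   q7  q5 
   q5   q5  q5 
   q6   q5  q8 
   q7   q8  q5 
 * q8   q5  q5 
(> = start, * = accepting)

start=q0 accept=q8 q0-0->q1 q0-1->q2 q1-0->q3 q1-1->q4 q2-0->q4 q2-1->q5 q3-0->q6 q3-1->q7 q4-0->q7 q4-1->q5 q5-0->q5 q5-1->q5 q6-0->q5 q6-1->q8 q7-0->q8 q7-1->q5 q8-0->q5 q8-1->q5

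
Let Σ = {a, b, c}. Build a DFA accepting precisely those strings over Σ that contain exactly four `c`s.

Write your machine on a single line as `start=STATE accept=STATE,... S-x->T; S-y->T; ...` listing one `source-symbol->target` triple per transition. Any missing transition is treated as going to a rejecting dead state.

start=q0; accept=q4; q0-a->q0; q0-b->q0; q0-c->q1; q1-a->q1; q1-b->q1; q1-c->q2; q2-a->q2; q2-b->q2; q2-c->q3; q3-a->q3; q3-b->q3; q3-c->q4; q4-a->q4; q4-b->q4; q4-c->q5; q5-a->q5; q5-b->q5; q5-c->q5

Only the number of `c`s matters, and only up to 5. Make a chain q0 → q1 → q2 → q3 → q4 → q5 advanced by each `c` (with q5 absorbing); every other symbol self-loops. The accepting set is {q4}.
        a   b   c  
>  q0   q0  q0  q1 
   q1   q1  q1  q2 
   q2   q2  q2  q3 
   q3   q3  q3  q4 
 * q4   q4  q4  q5 
   q5   q5  q5  q5 
(> = start, * = accepting)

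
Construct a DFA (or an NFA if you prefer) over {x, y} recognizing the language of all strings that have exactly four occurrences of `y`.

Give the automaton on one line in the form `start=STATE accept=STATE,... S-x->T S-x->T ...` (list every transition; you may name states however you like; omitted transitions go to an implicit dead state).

start=q0 accept=q4 q0-x->q0 q0-y->q1 q1-x->q1 q1-y->q2 q2-x->q2 q2-y->q3 q3-x->q3 q3-y->q4 q4-x->q4 q4-y->q5 q5-x->q5 q5-y->q5

Count `y`s, saturating at 5: states q0 through q4 mean 0 through 4 `y`s seen; q5 means more than 4. Each `y` increments (capped at q5); other symbols loop. Accept from {q4}.
        x   y  
>  q0   q0  q1 
   q1   q1  q2 
   q2   q2  q3 
   q3   q3  q4 
 * q4   q4  q5 
   q5   q5  q5 
(> = start, * = accepting)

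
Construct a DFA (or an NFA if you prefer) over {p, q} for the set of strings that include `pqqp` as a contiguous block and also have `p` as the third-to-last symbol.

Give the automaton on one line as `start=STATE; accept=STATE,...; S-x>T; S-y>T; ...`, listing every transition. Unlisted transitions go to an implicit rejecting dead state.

start=S0; accept=S7,S8,S9,S10; S0-p>S1; S0-q>S0; S1-p>S1; S1-q>S2; S2-p>S1; S2-q>S3; S3-p>S4; S3-q>S0; S4-p>S5; S4-q>S6; S5-p>S7; S5-q>S8; S6-p>S9; S6-q>S10; S7-p>S7; S7-q>S8; S8-p>S9; S8-q>S10; S9-p>S5; S9-q>S6; S10-p>S4; S10-q>S11; S11-p>S4; S11-q>S11

Handle the two conditions separately and then intersect. The first has 5 states tracking whether and how much of `pqqp` has been seen; the second has 15 states tracking the last 3 symbols read. A product state is a pair (one from each), accepting exactly when both do. Equivalent product states are then merged.
          p    q  
>  S0     S1   S0 
   S1     S1   S2 
   S2     S1   S3 
   S3     S4   S0 
   S4     S5   S6 
   S5     S7   S8 
   S6     S9  S10 
 * S7     S7   S8 
 * S8     S9  S10 
 * S9     S5   S6 
 * S10    S4  S11 
   S11    S4  S11 
(> = start, * = accepting)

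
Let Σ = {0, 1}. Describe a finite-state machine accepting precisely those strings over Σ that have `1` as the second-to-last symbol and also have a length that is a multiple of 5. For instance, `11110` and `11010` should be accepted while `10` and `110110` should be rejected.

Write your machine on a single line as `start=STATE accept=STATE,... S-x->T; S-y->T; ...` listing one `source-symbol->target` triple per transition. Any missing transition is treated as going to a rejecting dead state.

start=S0; accept=S6; S0-0->S1; S0-1->S1; S1-0->S2; S1-1->S2; S2-0->S3; S2-1->S3; S3-0->S4; S3-1->S5; S4-0->S0; S4-1->S0; S5-0->S6; S5-1->S6; S6-0->S1; S6-1->S1

Build one automaton per condition and run them in lockstep. The first has 7 states tracking the last 2 symbols read; the second has 5 states tracking the input length modulo 5. A product state is a pair (one from each), accepting exactly when both do. Minimizing collapses redundant product states.
With 7 states:
        0   1  
>  S0   S1  S1 
   S1   S2  S2 
   S2   S3  S3 
   S3   S4  S5 
   S4   S0  S0 
   S5   S6  S6 
 * S6   S1  S1 
(> = start, * = accepting)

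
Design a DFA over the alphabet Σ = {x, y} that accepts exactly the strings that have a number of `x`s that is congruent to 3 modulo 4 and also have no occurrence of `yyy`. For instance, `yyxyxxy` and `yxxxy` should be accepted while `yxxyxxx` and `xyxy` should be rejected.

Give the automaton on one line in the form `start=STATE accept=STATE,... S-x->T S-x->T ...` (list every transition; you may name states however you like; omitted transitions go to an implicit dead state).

Build one automaton per condition and run them in lockstep. One (4 states) tracks the count of `x`s modulo 4; the other (4 states) tracks partial matches of the forbidden pattern `yyy`. Each combined state is a pair, one component from each; accept when both components accept.
16 states suffice.
          x    y  
>  S0     S1   S2 
   S1     S3   S4 
   S2     S1   S5 
   S3     S6   S7 
   S4     S3   S8 
   S5     S1   S9 
 * S6     S0  S10 
   S7     S6  S11 
   S8     S3  S12 
   S9    S12   S9 
 * S10    S0  S13 
   S11    S6  S14 
   S12   S14  S12 
 * S13    S0  S15 
   S14   S15  S14 
   S15    S9  S15 
(> = start, * = accepting)

start=S0 accept=S6,S10,S13 S0-x->S1 S0-y->S2 S1-x->S3 S1-y->S4 S2-x->S1 S2-y->S5 S3-x->S6 S3-y->S7 S4-x->S3 S4-y->S8 S5-x->S1 S5-y->S9 S6-x->S0 S6-y->S10 S7-x->S6 S7-y->S11 S8-x->S3 S8-y->S12 S9-x->S12 S9-y->S9 S10-x->S0 S10-y->S13 S11-x->S6 S11-y->S14 S12-x->S14 S12-y->S12 S13-x->S0 S13-y->S15 S14-x->S15 S14-y->S14 S15-x->S9 S15-y->S15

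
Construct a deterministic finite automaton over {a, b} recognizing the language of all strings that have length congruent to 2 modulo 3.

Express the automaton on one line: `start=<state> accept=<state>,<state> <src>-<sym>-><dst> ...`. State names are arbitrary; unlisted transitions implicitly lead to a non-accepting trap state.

start=S0 accept=S2 S0-a->S1 S0-b->S1 S1-a->S2 S1-b->S2 S2-a->S0 S2-b->S0

Only the length mod 3 matters, so use a 3-cycle: from any state, every input symbol moves to the next state, wrapping S2 back to S0. Mark S2 accepting.
With 3 states:
        a   b  
>  S0   S1  S1 
   S1   S2  S2 
 * S2   S0  S0 
(> = start, * = accepting)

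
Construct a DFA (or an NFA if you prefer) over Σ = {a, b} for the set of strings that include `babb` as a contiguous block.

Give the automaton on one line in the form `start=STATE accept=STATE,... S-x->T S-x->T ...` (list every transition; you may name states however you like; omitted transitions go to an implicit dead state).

States q0..q3 record the length of the longest prefix of `babb` that matches the current input suffix. Reaching q4 means `babb` has been seen, and we stay there forever. Accept from q4.
With 5 states:
        a   b  
>  q0   q0  q1 
   q1   q2  q1 
   q2   q0  q3 
   q3   q2  q4 
 * q4   q4  q4 
(> = start, * = accepting)

start=q0 accept=q4 q0-a->q0 q0-b->q1 q1-a->q2 q1-b->q1 q2-a->q0 q2-b->q3 q3-a->q2 q3-b->q4 q4-a->q4 q4-b->q4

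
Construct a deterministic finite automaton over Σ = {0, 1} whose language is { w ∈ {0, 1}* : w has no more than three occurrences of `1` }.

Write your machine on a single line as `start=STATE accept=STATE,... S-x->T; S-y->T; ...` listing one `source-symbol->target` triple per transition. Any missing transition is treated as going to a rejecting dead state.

Only the number of `1`s matters, and only up to 4. Make a chain S0 → S1 → S2 → S3 → S4 advanced by each `1` (with S4 absorbing); every other symbol self-loops. The accepting set is {S0, S1, S2, S3}.
With 5 states:
        0   1  
>* S0   S0  S1 
 * S1   S1  S2 
 * S2   S2  S3 
 * S3   S3  S4 
   S4   S4  S4 
(> = start, * = accepting)

start=S0; accept=S0,S1,S2,S3; S0-0->S0; S0-1->S1; S1-0->S1; S1-1->S2; S2-0->S2; S2-1->S3; S3-0->S3; S3-1->S4; S4-0->S4; S4-1->S4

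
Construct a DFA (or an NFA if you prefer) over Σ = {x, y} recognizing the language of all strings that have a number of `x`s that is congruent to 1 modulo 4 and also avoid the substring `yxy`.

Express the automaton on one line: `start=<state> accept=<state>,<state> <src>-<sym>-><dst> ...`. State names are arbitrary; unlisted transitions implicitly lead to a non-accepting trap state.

start=q0 accept=q1,q4,q5 q0-x->q1 q0-y->q2 q1-x->q3 q1-y->q4 q2-x->q5 q2-y->q2 q3-x->q6 q3-y->q7 q4-x->q8 q4-y->q4 q5-x->q3 q5-y->q9 q6-x->q0 q6-y->q10 q7-x->q11 q7-y->q7 q8-x->q6 q8-y->q12 q9-x->q12 q9-y->q9 q10-x->q13 q10-y->q10 q11-x->q0 q11-y->q14 q12-x->q14 q12-y->q12 q13-x->q1 q13-y->q15 q14-x->q15 q14-y->q14 q15-x->q9 q15-y->q15

Handle the two conditions separately and then intersect. One (4 states) tracks the count of `x`s modulo 4; the other (4 states) tracks partial matches of the forbidden pattern `yxy`. Each combined state is a pair, one component from each; accept when both components accept.
          x    y  
>  q0     q1   q2 
 * q1     q3   q4 
   q2     q5   q2 
   q3     q6   q7 
 * q4     q8   q4 
 * q5     q3   q9 
   q6     q0  q10 
   q7    q11   q7 
   q8     q6  q12 
   q9    q12   q9 
   q10   q13  q10 
   q11    q0  q14 
   q12   q14  q12 
   q13    q1  q15 
   q14   q15  q14 
   q15    q9  q15 
(> = start, * = accepting)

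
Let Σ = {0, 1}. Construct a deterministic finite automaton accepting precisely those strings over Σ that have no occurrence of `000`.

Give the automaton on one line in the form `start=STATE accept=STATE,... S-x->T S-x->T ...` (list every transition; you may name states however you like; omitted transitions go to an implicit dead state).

start=S0 accept=S0,S1,S2 S0-0->S1 S0-1->S0 S1-0->S2 S1-1->S0 S2-0->S3 S2-1->S0 S3-0->S3 S3-1->S3

This is the complement of 'contains `000`'. Use the same substring-matching states — S0 through S3 holding how much of `000` has just been matched — but flip the accepting set: everything except the trap S3 accepts.
4 states suffice.
        0   1  
>* S0   S1  S0 
 * S1   S2  S0 
 * S2   S3  S0 
   S3   S3  S3 
(> = start, * = accepting)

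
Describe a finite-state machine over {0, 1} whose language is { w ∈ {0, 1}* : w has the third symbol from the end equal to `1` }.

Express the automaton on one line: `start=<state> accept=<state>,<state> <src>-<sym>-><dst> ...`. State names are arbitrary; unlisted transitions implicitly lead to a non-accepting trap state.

start=A accept=L,M,N,O A-0->B A-1->C B-0->D B-1->E C-0->F C-1->G D-0->H D-1->I E-0->J E-1->K F-0->L F-1->M G-0->N G-1->O H-0->H H-1->I I-0->J I-1->K J-0->L J-1->M K-0->N K-1->O L-0->H L-1->I M-0->J M-1->K N-0->L N-1->M O-0->N O-1->O

Because acceptance depends on a position counted from the end, the machine has to buffer the most recent 3 symbols. Make each state the string of the last up-to-3 symbols read; on input `x` shift the window left and append `x`. Accept when the buffered window has length 3 and begins with `1`.
A 15-state machine:
       0  1 
>  A   B  C 
   B   D  E 
   C   F  G 
   D   H  I 
   E   J  K 
   F   L  M 
   G   N  O 
   H   H  I 
   I   J  K 
   J   L  M 
   K   N  O 
 * L   H  I 
 * M   J  K 
 * N   L  M 
 * O   N  O 
(> = start, * = accepting)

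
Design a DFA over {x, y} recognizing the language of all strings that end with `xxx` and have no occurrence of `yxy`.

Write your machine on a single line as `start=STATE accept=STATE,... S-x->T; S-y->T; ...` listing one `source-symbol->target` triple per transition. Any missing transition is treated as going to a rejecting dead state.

start=S0; accept=S5; S0-x->S1; S0-y->S2; S1-x->S3; S1-y->S2; S2-x->S4; S2-y->S2; S3-x->S5; S3-y->S2; S4-x->S3; S4-y->S6; S5-x->S5; S5-y->S2; S6-x->S6; S6-y->S6

Build one automaton per condition and run them in lockstep. The first has 4 states tracking how much of the suffix `xxx` has currently been matched; the second has 4 states tracking partial matches of the forbidden pattern `yxy`. A product state is a pair (one from each), accepting exactly when both do. Equivalent product states are then merged.
7 states suffice.
        x   y  
>  S0   S1  S2 
   S1   S3  S2 
   S2   S4  S2 
   S3   S5  S2 
   S4   S3  S6 
 * S5   S5  S2 
   S6   S6  S6 
(> = start, * = accepting)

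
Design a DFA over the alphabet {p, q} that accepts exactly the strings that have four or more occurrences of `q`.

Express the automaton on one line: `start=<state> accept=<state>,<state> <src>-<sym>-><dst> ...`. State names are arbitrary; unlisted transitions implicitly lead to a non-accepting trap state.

Count `q`s, saturating at 5: states A through E mean 0 through 4 `q`s seen; F means more than 4. Each `q` increments (capped at F); other symbols loop. Accept from {E, F}.
6 states suffice.
       p  q 
>  A   A  B 
   B   B  C 
   C   C  D 
   D   D  E 
 * E   E  F 
 * F   F  F 
(> = start, * = accepting)

start=A accept=E,F A-p->A A-q->B B-p->B B-q->C C-p->C C-q->D D-p->D D-q->E E-p->E E-q->F F-p->F F-q->F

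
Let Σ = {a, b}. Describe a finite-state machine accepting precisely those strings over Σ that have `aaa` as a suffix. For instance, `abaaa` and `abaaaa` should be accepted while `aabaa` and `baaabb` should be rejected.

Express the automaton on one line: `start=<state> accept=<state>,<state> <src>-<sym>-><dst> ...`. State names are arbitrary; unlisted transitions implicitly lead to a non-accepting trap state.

start=s0 accept=s3 s0-a->s1 s0-b->s0 s1-a->s2 s1-b->s0 s2-a->s3 s2-b->s0 s3-a->s3 s3-b->s0

Remember how much of `aaa` the current input suffix matches. State s0 means no match yet; s1 means the last symbol is `a`; s2 means the last 2 symbols are `aa`; s3 means the last 3 symbols are `aaa`. Only s3 accepts. On a mismatch, fall back to the longest proper suffix that is still a prefix of `aaa`.
        a   b  
>  s0   s1  s0 
   s1   s2  s0 
   s2   s3  s0 
 * s3   s3  s0 
(> = start, * = accepting)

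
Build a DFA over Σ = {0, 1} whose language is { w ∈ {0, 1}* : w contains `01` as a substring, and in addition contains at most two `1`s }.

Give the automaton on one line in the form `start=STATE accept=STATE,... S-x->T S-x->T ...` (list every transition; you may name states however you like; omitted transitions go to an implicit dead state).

start=s0 accept=s3,s6 s0-0->s1 s0-1->s2 s1-0->s1 s1-1->s3 s2-0->s4 s2-1->s5 s3-0->s3 s3-1->s6 s4-0->s4 s4-1->s6 s5-0->s7 s5-1->s8 s6-0->s6 s6-1->s9 s7-0->s7 s7-1->s9 s8-0->s10 s8-1->s8 s9-0->s9 s9-1->s9 s10-0->s10 s10-1->s9

Run two small machines in parallel and take their product. One (3 states) tracks whether and how much of `01` has been seen; the other (4 states) tracks the count of `1`s, saturating at 3. Each combined state is a pair, one component from each; accept when both components accept.
          0    1  
>  s0     s1   s2 
   s1     s1   s3 
   s2     s4   s5 
 * s3     s3   s6 
   s4     s4   s6 
   s5     s7   s8 
 * s6     s6   s9 
   s7     s7   s9 
   s8    s10   s8 
   s9     s9   s9 
   s10   s10   s9 
(> = start, * = accepting)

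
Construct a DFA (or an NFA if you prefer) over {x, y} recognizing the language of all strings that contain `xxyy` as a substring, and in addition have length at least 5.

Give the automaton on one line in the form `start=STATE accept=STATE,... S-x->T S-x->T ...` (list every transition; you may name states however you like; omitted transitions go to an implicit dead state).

Build one automaton per condition and run them in lockstep. One (5 states) tracks whether and how much of `xxyy` has been seen; the other (7 states) tracks the input length, saturating at 6. Each combined state is a pair, one component from each; accept when both components accept. Equivalent product states are then merged.
A 10-state machine:
        x   y  
>  q0   q1  q2 
   q1   q3  q2 
   q2   q4  q2 
   q3   q5  q6 
   q4   q5  q2 
   q5   q5  q7 
   q6   q4  q8 
   q7   q4  q9 
   q8   q9  q9 
 * q9   q9  q9 
(> = start, * = accepting)

start=q0 accept=q9 q0-x->q1 q0-y->q2 q1-x->q3 q1-y->q2 q2-x->q4 q2-y->q2 q3-x->q5 q3-y->q6 q4-x->q5 q4-y->q2 q5-x->q5 q5-y->q7 q6-x->q4 q6-y->q8 q7-x->q4 q7-y->q9 q8-x->q9 q8-y->q9 q9-x->q9 q9-y->q9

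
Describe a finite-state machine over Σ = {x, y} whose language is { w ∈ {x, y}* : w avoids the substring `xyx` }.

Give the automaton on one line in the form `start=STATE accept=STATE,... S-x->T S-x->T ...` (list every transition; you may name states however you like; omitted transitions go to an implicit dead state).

start=S0 accept=S0,S1,S2 S0-x->S1 S0-y->S0 S1-x->S1 S1-y->S2 S2-x->S3 S2-y->S0 S3-x->S3 S3-y->S3

This is the complement of 'contains `xyx`'. Use the same substring-matching states — S0 through S3 holding how much of `xyx` has just been matched — but flip the accepting set: everything except the trap S3 accepts.
A 4-state machine:
        x   y  
>* S0   S1  S0 
 * S1   S1  S2 
 * S2   S3  S0 
   S3   S3  S3 
(> = start, * = accepting)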